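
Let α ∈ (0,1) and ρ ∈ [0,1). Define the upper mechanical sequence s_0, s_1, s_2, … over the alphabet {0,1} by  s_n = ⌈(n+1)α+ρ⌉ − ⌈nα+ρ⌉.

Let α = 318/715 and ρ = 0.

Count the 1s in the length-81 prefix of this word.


37

#1s = Σ_{n=0}^{80} s_n = Σ_{n=0}^{80} (⌈(n+1)α+ρ⌉ − ⌈nα+ρ⌉)
the sum telescopes: every ⌈nα+ρ⌉ with 0 < n < 81 appears once with + and once with −, leaving ⌈81α+ρ⌉ − ⌈0·α+ρ⌉
81α + ρ = (81·318) / 715 = 25758/715
ρ = 0/715
⌈25758/715⌉ = 37,  ⌈0/715⌉ = 0
#1s = 37 − 0 = 37


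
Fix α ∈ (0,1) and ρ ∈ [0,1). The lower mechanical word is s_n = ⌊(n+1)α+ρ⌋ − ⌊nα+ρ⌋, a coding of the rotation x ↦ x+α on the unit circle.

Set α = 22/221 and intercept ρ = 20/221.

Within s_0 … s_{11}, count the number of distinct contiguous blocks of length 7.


t_n = ⌊(n·22+20)/221⌋ for n = 0 … 12:
  n=0…9: ⌊20/221⌋=0 ⌊42/221⌋=0 ⌊64/221⌋=0 ⌊86/221⌋=0 ⌊108/221⌋=0 ⌊130/221⌋=0 ⌊152/221⌋=0 ⌊174/221⌋=0 ⌊196/221⌋=0 ⌊218/221⌋=0
  n=10…12: ⌊240/221⌋=1 ⌊262/221⌋=1 ⌊284/221⌋=1
s_n = t_(n+1) − t_n for n = 0 … 11 gives
prefix = 000000000100
slide a length-7 window over [0..6] … [5..11] (6 windows); first occurrence of each distinct factor:
  [  0..  6] 0000000
  [  3..  9] 0000001
  [  4.. 10] 0000010
  [  5.. 11] 0000100
  (the other 2 windows repeat one of these)
distinct factors: {0000000, 0000001, 0000010, 0000100}
count = 4  (Sturmian bound for length 7 is 8)

4


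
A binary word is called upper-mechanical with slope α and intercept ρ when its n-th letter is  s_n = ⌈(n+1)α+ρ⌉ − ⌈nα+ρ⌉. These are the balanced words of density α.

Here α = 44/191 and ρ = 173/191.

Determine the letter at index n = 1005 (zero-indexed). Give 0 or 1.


0

(n+1)α + ρ = (1006·44 + 173) / 191 = 44437/191
nα + ρ     = (1005·44 + 173) / 191 = 44393/191
⌈44437/191⌉ = 233,  ⌈44393/191⌉ = 233
s_{1005} = 233 − 233 = 0


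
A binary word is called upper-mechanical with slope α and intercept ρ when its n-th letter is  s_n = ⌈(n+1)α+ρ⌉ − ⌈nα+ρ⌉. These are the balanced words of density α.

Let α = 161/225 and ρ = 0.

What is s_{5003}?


(n+1)α + ρ = (5004·161) / 225 = 805644/225
nα + ρ     = (5003·161) / 225 = 805483/225
⌈805644/225⌉ = 3581,  ⌈805483/225⌉ = 3580
s_{5003} = 3581 − 3580 = 1

1


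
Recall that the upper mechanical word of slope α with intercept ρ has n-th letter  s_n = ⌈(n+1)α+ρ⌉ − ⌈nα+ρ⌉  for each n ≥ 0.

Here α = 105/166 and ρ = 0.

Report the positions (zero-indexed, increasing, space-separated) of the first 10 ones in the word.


0 1 3 4 6 7 9 11 12 14

n=0: ⌈105/166⌉−⌈0/166⌉ = 1−0 = 1  ← one
n=1: ⌈210/166⌉−⌈105/166⌉ = 2−1 = 1  ← one
n=2: ⌈315/166⌉−⌈210/166⌉ = 2−2 = 0
n=3: ⌈420/166⌉−⌈315/166⌉ = 3−2 = 1  ← one
n=4: ⌈525/166⌉−⌈420/166⌉ = 4−3 = 1  ← one
n=5: ⌈630/166⌉−⌈525/166⌉ = 4−4 = 0
n=6: ⌈735/166⌉−⌈630/166⌉ = 5−4 = 1  ← one
n=7: ⌈840/166⌉−⌈735/166⌉ = 6−5 = 1  ← one
n=8: ⌈945/166⌉−⌈840/166⌉ = 6−6 = 0
n=9: ⌈1050/166⌉−⌈945/166⌉ = 7−6 = 1  ← one
n=10: ⌈1155/166⌉−⌈1050/166⌉ = 7−7 = 0
n=11: ⌈1260/166⌉−⌈1155/166⌉ = 8−7 = 1  ← one
n=12: ⌈1365/166⌉−⌈1260/166⌉ = 9−8 = 1  ← one
n=13: ⌈1470/166⌉−⌈1365/166⌉ = 9−9 = 0
n=14: ⌈1575/166⌉−⌈1470/166⌉ = 10−9 = 1  ← one
positions of the first 10 ones: 0 1 3 4 6 7 9 11 12 14


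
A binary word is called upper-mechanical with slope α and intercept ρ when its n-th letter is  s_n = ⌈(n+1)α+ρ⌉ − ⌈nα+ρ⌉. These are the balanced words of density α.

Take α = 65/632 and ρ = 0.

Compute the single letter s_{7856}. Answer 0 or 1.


1

(n+1)α + ρ = (7857·65) / 632 = 510705/632
nα + ρ     = (7856·65) / 632 = 510640/632
⌈510705/632⌉ = 809,  ⌈510640/632⌉ = 808
s_{7856} = 809 − 808 = 1


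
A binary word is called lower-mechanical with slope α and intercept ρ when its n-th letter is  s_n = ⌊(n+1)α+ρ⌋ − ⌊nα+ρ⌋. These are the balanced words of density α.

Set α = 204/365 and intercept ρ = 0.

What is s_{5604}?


(n+1)α + ρ = (5605·204) / 365 = 1143420/365
nα + ρ     = (5604·204) / 365 = 1143216/365
⌊1143420/365⌋ = 3132,  ⌊1143216/365⌋ = 3132
s_{5604} = 3132 − 3132 = 0

0


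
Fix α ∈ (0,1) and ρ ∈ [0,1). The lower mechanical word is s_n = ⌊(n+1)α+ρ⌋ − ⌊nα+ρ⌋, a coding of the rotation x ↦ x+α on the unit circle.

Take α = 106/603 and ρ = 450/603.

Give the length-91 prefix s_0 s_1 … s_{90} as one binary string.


n=0: ⌊(1·106+450)/603⌋ − ⌊(0·106+450)/603⌋ = ⌊556/603⌋ − ⌊450/603⌋ = 0 − 0 = 0
n=1: ⌊(2·106+450)/603⌋ − ⌊(1·106+450)/603⌋ = ⌊662/603⌋ − ⌊556/603⌋ = 1 − 0 = 1
n=2: ⌊(3·106+450)/603⌋ − ⌊(2·106+450)/603⌋ = ⌊768/603⌋ − ⌊662/603⌋ = 1 − 1 = 0
n=3: ⌊(4·106+450)/603⌋ − ⌊(3·106+450)/603⌋ = ⌊874/603⌋ − ⌊768/603⌋ = 1 − 1 = 0
n=4: ⌊(5·106+450)/603⌋ − ⌊(4·106+450)/603⌋ = ⌊980/603⌋ − ⌊874/603⌋ = 1 − 1 = 0
n=5: ⌊(6·106+450)/603⌋ − ⌊(5·106+450)/603⌋ = ⌊1086/603⌋ − ⌊980/603⌋ = 1 − 1 = 0
n=6: ⌊(7·106+450)/603⌋ − ⌊(6·106+450)/603⌋ = ⌊1192/603⌋ − ⌊1086/603⌋ = 1 − 1 = 0
n=7: ⌊(8·106+450)/603⌋ − ⌊(7·106+450)/603⌋ = ⌊1298/603⌋ − ⌊1192/603⌋ = 2 − 1 = 1
n=8: ⌊(9·106+450)/603⌋ − ⌊(8·106+450)/603⌋ = ⌊1404/603⌋ − ⌊1298/603⌋ = 2 − 2 = 0
n=9: ⌊(10·106+450)/603⌋ − ⌊(9·106+450)/603⌋ = ⌊1510/603⌋ − ⌊1404/603⌋ = 2 − 2 = 0
n=10: ⌊(11·106+450)/603⌋ − ⌊(10·106+450)/603⌋ = ⌊1616/603⌋ − ⌊1510/603⌋ = 2 − 2 = 0
n=11: ⌊(12·106+450)/603⌋ − ⌊(11·106+450)/603⌋ = ⌊1722/603⌋ − ⌊1616/603⌋ = 2 − 2 = 0
n=12: ⌊(13·106+450)/603⌋ − ⌊(12·106+450)/603⌋ = ⌊1828/603⌋ − ⌊1722/603⌋ = 3 − 2 = 1
n=13: ⌊(14·106+450)/603⌋ − ⌊(13·106+450)/603⌋ = ⌊1934/603⌋ − ⌊1828/603⌋ = 3 − 3 = 0
n=14: ⌊(15·106+450)/603⌋ − ⌊(14·106+450)/603⌋ = ⌊2040/603⌋ − ⌊1934/603⌋ = 3 − 3 = 0
n=15: ⌊(16·106+450)/603⌋ − ⌊(15·106+450)/603⌋ = ⌊2146/603⌋ − ⌊2040/603⌋ = 3 − 3 = 0
n=16: ⌊(17·106+450)/603⌋ − ⌊(16·106+450)/603⌋ = ⌊2252/603⌋ − ⌊2146/603⌋ = 3 − 3 = 0
n=17: ⌊(18·106+450)/603⌋ − ⌊(17·106+450)/603⌋ = ⌊2358/603⌋ − ⌊2252/603⌋ = 3 − 3 = 0
n=18: ⌊(19·106+450)/603⌋ − ⌊(18·106+450)/603⌋ = ⌊2464/603⌋ − ⌊2358/603⌋ = 4 − 3 = 1
n=19: ⌊(20·106+450)/603⌋ − ⌊(19·106+450)/603⌋ = ⌊2570/603⌋ − ⌊2464/603⌋ = 4 − 4 = 0
n=20: ⌊(21·106+450)/603⌋ − ⌊(20·106+450)/603⌋ = ⌊2676/603⌋ − ⌊2570/603⌋ = 4 − 4 = 0
n=21: ⌊(22·106+450)/603⌋ − ⌊(21·106+450)/603⌋ = ⌊2782/603⌋ − ⌊2676/603⌋ = 4 − 4 = 0
n=22: ⌊(23·106+450)/603⌋ − ⌊(22·106+450)/603⌋ = ⌊2888/603⌋ − ⌊2782/603⌋ = 4 − 4 = 0
n=23: ⌊(24·106+450)/603⌋ − ⌊(23·106+450)/603⌋ = ⌊2994/603⌋ − ⌊2888/603⌋ = 4 − 4 = 0
n=24: ⌊(25·106+450)/603⌋ − ⌊(24·106+450)/603⌋ = ⌊3100/603⌋ − ⌊2994/603⌋ = 5 − 4 = 1
n=25: ⌊(26·106+450)/603⌋ − ⌊(25·106+450)/603⌋ = ⌊3206/603⌋ − ⌊3100/603⌋ = 5 − 5 = 0
n=26: ⌊(27·106+450)/603⌋ − ⌊(26·106+450)/603⌋ = ⌊3312/603⌋ − ⌊3206/603⌋ = 5 − 5 = 0
n=27: ⌊(28·106+450)/603⌋ − ⌊(27·106+450)/603⌋ = ⌊3418/603⌋ − ⌊3312/603⌋ = 5 − 5 = 0
n=28: ⌊(29·106+450)/603⌋ − ⌊(28·106+450)/603⌋ = ⌊3524/603⌋ − ⌊3418/603⌋ = 5 − 5 = 0
n=29: ⌊(30·106+450)/603⌋ − ⌊(29·106+450)/603⌋ = ⌊3630/603⌋ − ⌊3524/603⌋ = 6 − 5 = 1
n=30: ⌊(31·106+450)/603⌋ − ⌊(30·106+450)/603⌋ = ⌊3736/603⌋ − ⌊3630/603⌋ = 6 − 6 = 0
n=31: ⌊(32·106+450)/603⌋ − ⌊(31·106+450)/603⌋ = ⌊3842/603⌋ − ⌊3736/603⌋ = 6 − 6 = 0
n=32: ⌊(33·106+450)/603⌋ − ⌊(32·106+450)/603⌋ = ⌊3948/603⌋ − ⌊3842/603⌋ = 6 − 6 = 0
n=33: ⌊(34·106+450)/603⌋ − ⌊(33·106+450)/603⌋ = ⌊4054/603⌋ − ⌊3948/603⌋ = 6 − 6 = 0
n=34: ⌊(35·106+450)/603⌋ − ⌊(34·106+450)/603⌋ = ⌊4160/603⌋ − ⌊4054/603⌋ = 6 − 6 = 0
n=35: ⌊(36·106+450)/603⌋ − ⌊(35·106+450)/603⌋ = ⌊4266/603⌋ − ⌊4160/603⌋ = 7 − 6 = 1
n=36: ⌊(37·106+450)/603⌋ − ⌊(36·106+450)/603⌋ = ⌊4372/603⌋ − ⌊4266/603⌋ = 7 − 7 = 0
n=37: ⌊(38·106+450)/603⌋ − ⌊(37·106+450)/603⌋ = ⌊4478/603⌋ − ⌊4372/603⌋ = 7 − 7 = 0
n=38: ⌊(39·106+450)/603⌋ − ⌊(38·106+450)/603⌋ = ⌊4584/603⌋ − ⌊4478/603⌋ = 7 − 7 = 0
n=39: ⌊(40·106+450)/603⌋ − ⌊(39·106+450)/603⌋ = ⌊4690/603⌋ − ⌊4584/603⌋ = 7 − 7 = 0
n=40: ⌊(41·106+450)/603⌋ − ⌊(40·106+450)/603⌋ = ⌊4796/603⌋ − ⌊4690/603⌋ = 7 − 7 = 0
n=41: ⌊(42·106+450)/603⌋ − ⌊(41·106+450)/603⌋ = ⌊4902/603⌋ − ⌊4796/603⌋ = 8 − 7 = 1
n=42: ⌊(43·106+450)/603⌋ − ⌊(42·106+450)/603⌋ = ⌊5008/603⌋ − ⌊4902/603⌋ = 8 − 8 = 0
n=43: ⌊(44·106+450)/603⌋ − ⌊(43·106+450)/603⌋ = ⌊5114/603⌋ − ⌊5008/603⌋ = 8 − 8 = 0
n=44: ⌊(45·106+450)/603⌋ − ⌊(44·106+450)/603⌋ = ⌊5220/603⌋ − ⌊5114/603⌋ = 8 − 8 = 0
n=45: ⌊(46·106+450)/603⌋ − ⌊(45·106+450)/603⌋ = ⌊5326/603⌋ − ⌊5220/603⌋ = 8 − 8 = 0
n=46: ⌊(47·106+450)/603⌋ − ⌊(46·106+450)/603⌋ = ⌊5432/603⌋ − ⌊5326/603⌋ = 9 − 8 = 1
n=47: ⌊(48·106+450)/603⌋ − ⌊(47·106+450)/603⌋ = ⌊5538/603⌋ − ⌊5432/603⌋ = 9 − 9 = 0
n=48: ⌊(49·106+450)/603⌋ − ⌊(48·106+450)/603⌋ = ⌊5644/603⌋ − ⌊5538/603⌋ = 9 − 9 = 0
n=49: ⌊(50·106+450)/603⌋ − ⌊(49·106+450)/603⌋ = ⌊5750/603⌋ − ⌊5644/603⌋ = 9 − 9 = 0
n=50: ⌊(51·106+450)/603⌋ − ⌊(50·106+450)/603⌋ = ⌊5856/603⌋ − ⌊5750/603⌋ = 9 − 9 = 0
n=51: ⌊(52·106+450)/603⌋ − ⌊(51·106+450)/603⌋ = ⌊5962/603⌋ − ⌊5856/603⌋ = 9 − 9 = 0
n=52: ⌊(53·106+450)/603⌋ − ⌊(52·106+450)/603⌋ = ⌊6068/603⌋ − ⌊5962/603⌋ = 10 − 9 = 1
n=53: ⌊(54·106+450)/603⌋ − ⌊(53·106+450)/603⌋ = ⌊6174/603⌋ − ⌊6068/603⌋ = 10 − 10 = 0
n=54: ⌊(55·106+450)/603⌋ − ⌊(54·106+450)/603⌋ = ⌊6280/603⌋ − ⌊6174/603⌋ = 10 − 10 = 0
n=55: ⌊(56·106+450)/603⌋ − ⌊(55·106+450)/603⌋ = ⌊6386/603⌋ − ⌊6280/603⌋ = 10 − 10 = 0
n=56: ⌊(57·106+450)/603⌋ − ⌊(56·106+450)/603⌋ = ⌊6492/603⌋ − ⌊6386/603⌋ = 10 − 10 = 0
n=57: ⌊(58·106+450)/603⌋ − ⌊(57·106+450)/603⌋ = ⌊6598/603⌋ − ⌊6492/603⌋ = 10 − 10 = 0
n=58: ⌊(59·106+450)/603⌋ − ⌊(58·106+450)/603⌋ = ⌊6704/603⌋ − ⌊6598/603⌋ = 11 − 10 = 1
n=59: ⌊(60·106+450)/603⌋ − ⌊(59·106+450)/603⌋ = ⌊6810/603⌋ − ⌊6704/603⌋ = 11 − 11 = 0
n=60: ⌊(61·106+450)/603⌋ − ⌊(60·106+450)/603⌋ = ⌊6916/603⌋ − ⌊6810/603⌋ = 11 − 11 = 0
n=61: ⌊(62·106+450)/603⌋ − ⌊(61·106+450)/603⌋ = ⌊7022/603⌋ − ⌊6916/603⌋ = 11 − 11 = 0
n=62: ⌊(63·106+450)/603⌋ − ⌊(62·106+450)/603⌋ = ⌊7128/603⌋ − ⌊7022/603⌋ = 11 − 11 = 0
n=63: ⌊(64·106+450)/603⌋ − ⌊(63·106+450)/603⌋ = ⌊7234/603⌋ − ⌊7128/603⌋ = 11 − 11 = 0
n=64: ⌊(65·106+450)/603⌋ − ⌊(64·106+450)/603⌋ = ⌊7340/603⌋ − ⌊7234/603⌋ = 12 − 11 = 1
n=65: ⌊(66·106+450)/603⌋ − ⌊(65·106+450)/603⌋ = ⌊7446/603⌋ − ⌊7340/603⌋ = 12 − 12 = 0
n=66: ⌊(67·106+450)/603⌋ − ⌊(66·106+450)/603⌋ = ⌊7552/603⌋ − ⌊7446/603⌋ = 12 − 12 = 0
n=67: ⌊(68·106+450)/603⌋ − ⌊(67·106+450)/603⌋ = ⌊7658/603⌋ − ⌊7552/603⌋ = 12 − 12 = 0
n=68: ⌊(69·106+450)/603⌋ − ⌊(68·106+450)/603⌋ = ⌊7764/603⌋ − ⌊7658/603⌋ = 12 − 12 = 0
n=69: ⌊(70·106+450)/603⌋ − ⌊(69·106+450)/603⌋ = ⌊7870/603⌋ − ⌊7764/603⌋ = 13 − 12 = 1
n=70: ⌊(71·106+450)/603⌋ − ⌊(70·106+450)/603⌋ = ⌊7976/603⌋ − ⌊7870/603⌋ = 13 − 13 = 0
n=71: ⌊(72·106+450)/603⌋ − ⌊(71·106+450)/603⌋ = ⌊8082/603⌋ − ⌊7976/603⌋ = 13 − 13 = 0
n=72: ⌊(73·106+450)/603⌋ − ⌊(72·106+450)/603⌋ = ⌊8188/603⌋ − ⌊8082/603⌋ = 13 − 13 = 0
n=73: ⌊(74·106+450)/603⌋ − ⌊(73·106+450)/603⌋ = ⌊8294/603⌋ − ⌊8188/603⌋ = 13 − 13 = 0
n=74: ⌊(75·106+450)/603⌋ − ⌊(74·106+450)/603⌋ = ⌊8400/603⌋ − ⌊8294/603⌋ = 13 − 13 = 0
n=75: ⌊(76·106+450)/603⌋ − ⌊(75·106+450)/603⌋ = ⌊8506/603⌋ − ⌊8400/603⌋ = 14 − 13 = 1
n=76: ⌊(77·106+450)/603⌋ − ⌊(76·106+450)/603⌋ = ⌊8612/603⌋ − ⌊8506/603⌋ = 14 − 14 = 0
n=77: ⌊(78·106+450)/603⌋ − ⌊(77·106+450)/603⌋ = ⌊8718/603⌋ − ⌊8612/603⌋ = 14 − 14 = 0
n=78: ⌊(79·106+450)/603⌋ − ⌊(78·106+450)/603⌋ = ⌊8824/603⌋ − ⌊8718/603⌋ = 14 − 14 = 0
n=79: ⌊(80·106+450)/603⌋ − ⌊(79·106+450)/603⌋ = ⌊8930/603⌋ − ⌊8824/603⌋ = 14 − 14 = 0
n=80: ⌊(81·106+450)/603⌋ − ⌊(80·106+450)/603⌋ = ⌊9036/603⌋ − ⌊8930/603⌋ = 14 − 14 = 0
n=81: ⌊(82·106+450)/603⌋ − ⌊(81·106+450)/603⌋ = ⌊9142/603⌋ − ⌊9036/603⌋ = 15 − 14 = 1
n=82: ⌊(83·106+450)/603⌋ − ⌊(82·106+450)/603⌋ = ⌊9248/603⌋ − ⌊9142/603⌋ = 15 − 15 = 0
n=83: ⌊(84·106+450)/603⌋ − ⌊(83·106+450)/603⌋ = ⌊9354/603⌋ − ⌊9248/603⌋ = 15 − 15 = 0
n=84: ⌊(85·106+450)/603⌋ − ⌊(84·106+450)/603⌋ = ⌊9460/603⌋ − ⌊9354/603⌋ = 15 − 15 = 0
n=85: ⌊(86·106+450)/603⌋ − ⌊(85·106+450)/603⌋ = ⌊9566/603⌋ − ⌊9460/603⌋ = 15 − 15 = 0
n=86: ⌊(87·106+450)/603⌋ − ⌊(86·106+450)/603⌋ = ⌊9672/603⌋ − ⌊9566/603⌋ = 16 − 15 = 1
n=87: ⌊(88·106+450)/603⌋ − ⌊(87·106+450)/603⌋ = ⌊9778/603⌋ − ⌊9672/603⌋ = 16 − 16 = 0
n=88: ⌊(89·106+450)/603⌋ − ⌊(88·106+450)/603⌋ = ⌊9884/603⌋ − ⌊9778/603⌋ = 16 − 16 = 0
n=89: ⌊(90·106+450)/603⌋ − ⌊(89·106+450)/603⌋ = ⌊9990/603⌋ − ⌊9884/603⌋ = 16 − 16 = 0
n=90: ⌊(91·106+450)/603⌋ − ⌊(90·106+450)/603⌋ = ⌊10096/603⌋ − ⌊9990/603⌋ = 16 − 16 = 0

0100000100001000001000001000010000010000010000100000100000100000100001000001000001000010000


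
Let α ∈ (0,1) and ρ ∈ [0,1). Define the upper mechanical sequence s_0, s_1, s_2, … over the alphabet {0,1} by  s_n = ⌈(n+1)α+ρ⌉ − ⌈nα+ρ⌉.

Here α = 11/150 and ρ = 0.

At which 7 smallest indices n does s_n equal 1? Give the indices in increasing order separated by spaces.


0 13 27 40 54 68 81

n=0: ⌈11/150⌉−⌈0/150⌉ = 1−0 = 1  ← one
n=1: ⌈22/150⌉−⌈11/150⌉ = 1−1 = 0
n=2: ⌈33/150⌉−⌈22/150⌉ = 1−1 = 0
  …
n=13: ⌈154/150⌉−⌈143/150⌉ = 2−1 = 1  ← one
n=14: ⌈165/150⌉−⌈154/150⌉ = 2−2 = 0
n=15: ⌈176/150⌉−⌈165/150⌉ = 2−2 = 0
  …
n=27: ⌈308/150⌉−⌈297/150⌉ = 3−2 = 1  ← one
n=28: ⌈319/150⌉−⌈308/150⌉ = 3−3 = 0
n=29: ⌈330/150⌉−⌈319/150⌉ = 3−3 = 0
  …
n=40: ⌈451/150⌉−⌈440/150⌉ = 4−3 = 1  ← one
n=41: ⌈462/150⌉−⌈451/150⌉ = 4−4 = 0
n=42: ⌈473/150⌉−⌈462/150⌉ = 4−4 = 0
  …
n=54: ⌈605/150⌉−⌈594/150⌉ = 5−4 = 1  ← one
n=55: ⌈616/150⌉−⌈605/150⌉ = 5−5 = 0
n=56: ⌈627/150⌉−⌈616/150⌉ = 5−5 = 0
  …
n=68: ⌈759/150⌉−⌈748/150⌉ = 6−5 = 1  ← one
n=69: ⌈770/150⌉−⌈759/150⌉ = 6−6 = 0
n=70: ⌈781/150⌉−⌈770/150⌉ = 6−6 = 0
  …
n=81: ⌈902/150⌉−⌈891/150⌉ = 7−6 = 1  ← one
positions of the first 7 ones: 0 13 27 40 54 68 81


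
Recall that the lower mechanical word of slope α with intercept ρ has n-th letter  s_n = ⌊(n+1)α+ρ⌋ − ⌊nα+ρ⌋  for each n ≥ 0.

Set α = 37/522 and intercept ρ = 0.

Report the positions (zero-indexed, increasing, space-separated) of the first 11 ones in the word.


n=0: ⌊37/522⌋−⌊0/522⌋ = 0−0 = 0
n=1: ⌊74/522⌋−⌊37/522⌋ = 0−0 = 0
  …
n=14: ⌊555/522⌋−⌊518/522⌋ = 1−0 = 1  ← one
n=15: ⌊592/522⌋−⌊555/522⌋ = 1−1 = 0
n=16: ⌊629/522⌋−⌊592/522⌋ = 1−1 = 0
  …
n=28: ⌊1073/522⌋−⌊1036/522⌋ = 2−1 = 1  ← one
n=29: ⌊1110/522⌋−⌊1073/522⌋ = 2−2 = 0
n=30: ⌊1147/522⌋−⌊1110/522⌋ = 2−2 = 0
  …
n=42: ⌊1591/522⌋−⌊1554/522⌋ = 3−2 = 1  ← one
n=43: ⌊1628/522⌋−⌊1591/522⌋ = 3−3 = 0
n=44: ⌊1665/522⌋−⌊1628/522⌋ = 3−3 = 0
  …
n=56: ⌊2109/522⌋−⌊2072/522⌋ = 4−3 = 1  ← one
n=57: ⌊2146/522⌋−⌊2109/522⌋ = 4−4 = 0
n=58: ⌊2183/522⌋−⌊2146/522⌋ = 4−4 = 0
  …
n=70: ⌊2627/522⌋−⌊2590/522⌋ = 5−4 = 1  ← one
n=71: ⌊2664/522⌋−⌊2627/522⌋ = 5−5 = 0
n=72: ⌊2701/522⌋−⌊2664/522⌋ = 5−5 = 0
  …
n=84: ⌊3145/522⌋−⌊3108/522⌋ = 6−5 = 1  ← one
n=85: ⌊3182/522⌋−⌊3145/522⌋ = 6−6 = 0
n=86: ⌊3219/522⌋−⌊3182/522⌋ = 6−6 = 0
  …
n=98: ⌊3663/522⌋−⌊3626/522⌋ = 7−6 = 1  ← one
n=99: ⌊3700/522⌋−⌊3663/522⌋ = 7−7 = 0
n=100: ⌊3737/522⌋−⌊3700/522⌋ = 7−7 = 0
  …
n=112: ⌊4181/522⌋−⌊4144/522⌋ = 8−7 = 1  ← one
n=113: ⌊4218/522⌋−⌊4181/522⌋ = 8−8 = 0
n=114: ⌊4255/522⌋−⌊4218/522⌋ = 8−8 = 0
  …
n=126: ⌊4699/522⌋−⌊4662/522⌋ = 9−8 = 1  ← one
n=127: ⌊4736/522⌋−⌊4699/522⌋ = 9−9 = 0
n=128: ⌊4773/522⌋−⌊4736/522⌋ = 9−9 = 0
  …
n=141: ⌊5254/522⌋−⌊5217/522⌋ = 10−9 = 1  ← one
n=142: ⌊5291/522⌋−⌊5254/522⌋ = 10−10 = 0
n=143: ⌊5328/522⌋−⌊5291/522⌋ = 10−10 = 0
  …
n=155: ⌊5772/522⌋−⌊5735/522⌋ = 11−10 = 1  ← one
positions of the first 11 ones: 14 28 42 56 70 84 98 112 126 141 155

14 28 42 56 70 84 98 112 126 141 155


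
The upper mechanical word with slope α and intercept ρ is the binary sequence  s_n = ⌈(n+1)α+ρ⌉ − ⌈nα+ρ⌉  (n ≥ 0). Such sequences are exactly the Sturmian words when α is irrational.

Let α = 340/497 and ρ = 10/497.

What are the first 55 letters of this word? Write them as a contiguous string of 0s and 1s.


n=0: ⌈(1·340+10)/497⌉ − ⌈(0·340+10)/497⌉ = ⌈350/497⌉ − ⌈10/497⌉ = 1 − 1 = 0
n=1: ⌈(2·340+10)/497⌉ − ⌈(1·340+10)/497⌉ = ⌈690/497⌉ − ⌈350/497⌉ = 2 − 1 = 1
n=2: ⌈(3·340+10)/497⌉ − ⌈(2·340+10)/497⌉ = ⌈1030/497⌉ − ⌈690/497⌉ = 3 − 2 = 1
n=3: ⌈(4·340+10)/497⌉ − ⌈(3·340+10)/497⌉ = ⌈1370/497⌉ − ⌈1030/497⌉ = 3 − 3 = 0
n=4: ⌈(5·340+10)/497⌉ − ⌈(4·340+10)/497⌉ = ⌈1710/497⌉ − ⌈1370/497⌉ = 4 − 3 = 1
n=5: ⌈(6·340+10)/497⌉ − ⌈(5·340+10)/497⌉ = ⌈2050/497⌉ − ⌈1710/497⌉ = 5 − 4 = 1
n=6: ⌈(7·340+10)/497⌉ − ⌈(6·340+10)/497⌉ = ⌈2390/497⌉ − ⌈2050/497⌉ = 5 − 5 = 0
n=7: ⌈(8·340+10)/497⌉ − ⌈(7·340+10)/497⌉ = ⌈2730/497⌉ − ⌈2390/497⌉ = 6 − 5 = 1
n=8: ⌈(9·340+10)/497⌉ − ⌈(8·340+10)/497⌉ = ⌈3070/497⌉ − ⌈2730/497⌉ = 7 − 6 = 1
n=9: ⌈(10·340+10)/497⌉ − ⌈(9·340+10)/497⌉ = ⌈3410/497⌉ − ⌈3070/497⌉ = 7 − 7 = 0
n=10: ⌈(11·340+10)/497⌉ − ⌈(10·340+10)/497⌉ = ⌈3750/497⌉ − ⌈3410/497⌉ = 8 − 7 = 1
n=11: ⌈(12·340+10)/497⌉ − ⌈(11·340+10)/497⌉ = ⌈4090/497⌉ − ⌈3750/497⌉ = 9 − 8 = 1
n=12: ⌈(13·340+10)/497⌉ − ⌈(12·340+10)/497⌉ = ⌈4430/497⌉ − ⌈4090/497⌉ = 9 − 9 = 0
n=13: ⌈(14·340+10)/497⌉ − ⌈(13·340+10)/497⌉ = ⌈4770/497⌉ − ⌈4430/497⌉ = 10 − 9 = 1
n=14: ⌈(15·340+10)/497⌉ − ⌈(14·340+10)/497⌉ = ⌈5110/497⌉ − ⌈4770/497⌉ = 11 − 10 = 1
n=15: ⌈(16·340+10)/497⌉ − ⌈(15·340+10)/497⌉ = ⌈5450/497⌉ − ⌈5110/497⌉ = 11 − 11 = 0
n=16: ⌈(17·340+10)/497⌉ − ⌈(16·340+10)/497⌉ = ⌈5790/497⌉ − ⌈5450/497⌉ = 12 − 11 = 1
n=17: ⌈(18·340+10)/497⌉ − ⌈(17·340+10)/497⌉ = ⌈6130/497⌉ − ⌈5790/497⌉ = 13 − 12 = 1
n=18: ⌈(19·340+10)/497⌉ − ⌈(18·340+10)/497⌉ = ⌈6470/497⌉ − ⌈6130/497⌉ = 14 − 13 = 1
n=19: ⌈(20·340+10)/497⌉ − ⌈(19·340+10)/497⌉ = ⌈6810/497⌉ − ⌈6470/497⌉ = 14 − 14 = 0
n=20: ⌈(21·340+10)/497⌉ − ⌈(20·340+10)/497⌉ = ⌈7150/497⌉ − ⌈6810/497⌉ = 15 − 14 = 1
n=21: ⌈(22·340+10)/497⌉ − ⌈(21·340+10)/497⌉ = ⌈7490/497⌉ − ⌈7150/497⌉ = 16 − 15 = 1
n=22: ⌈(23·340+10)/497⌉ − ⌈(22·340+10)/497⌉ = ⌈7830/497⌉ − ⌈7490/497⌉ = 16 − 16 = 0
n=23: ⌈(24·340+10)/497⌉ − ⌈(23·340+10)/497⌉ = ⌈8170/497⌉ − ⌈7830/497⌉ = 17 − 16 = 1
n=24: ⌈(25·340+10)/497⌉ − ⌈(24·340+10)/497⌉ = ⌈8510/497⌉ − ⌈8170/497⌉ = 18 − 17 = 1
n=25: ⌈(26·340+10)/497⌉ − ⌈(25·340+10)/497⌉ = ⌈8850/497⌉ − ⌈8510/497⌉ = 18 − 18 = 0
n=26: ⌈(27·340+10)/497⌉ − ⌈(26·340+10)/497⌉ = ⌈9190/497⌉ − ⌈8850/497⌉ = 19 − 18 = 1
n=27: ⌈(28·340+10)/497⌉ − ⌈(27·340+10)/497⌉ = ⌈9530/497⌉ − ⌈9190/497⌉ = 20 − 19 = 1
n=28: ⌈(29·340+10)/497⌉ − ⌈(28·340+10)/497⌉ = ⌈9870/497⌉ − ⌈9530/497⌉ = 20 − 20 = 0
n=29: ⌈(30·340+10)/497⌉ − ⌈(29·340+10)/497⌉ = ⌈10210/497⌉ − ⌈9870/497⌉ = 21 − 20 = 1
n=30: ⌈(31·340+10)/497⌉ − ⌈(30·340+10)/497⌉ = ⌈10550/497⌉ − ⌈10210/497⌉ = 22 − 21 = 1
n=31: ⌈(32·340+10)/497⌉ − ⌈(31·340+10)/497⌉ = ⌈10890/497⌉ − ⌈10550/497⌉ = 22 − 22 = 0
n=32: ⌈(33·340+10)/497⌉ − ⌈(32·340+10)/497⌉ = ⌈11230/497⌉ − ⌈10890/497⌉ = 23 − 22 = 1
n=33: ⌈(34·340+10)/497⌉ − ⌈(33·340+10)/497⌉ = ⌈11570/497⌉ − ⌈11230/497⌉ = 24 − 23 = 1
n=34: ⌈(35·340+10)/497⌉ − ⌈(34·340+10)/497⌉ = ⌈11910/497⌉ − ⌈11570/497⌉ = 24 − 24 = 0
n=35: ⌈(36·340+10)/497⌉ − ⌈(35·340+10)/497⌉ = ⌈12250/497⌉ − ⌈11910/497⌉ = 25 − 24 = 1
n=36: ⌈(37·340+10)/497⌉ − ⌈(36·340+10)/497⌉ = ⌈12590/497⌉ − ⌈12250/497⌉ = 26 − 25 = 1
n=37: ⌈(38·340+10)/497⌉ − ⌈(37·340+10)/497⌉ = ⌈12930/497⌉ − ⌈12590/497⌉ = 27 − 26 = 1
n=38: ⌈(39·340+10)/497⌉ − ⌈(38·340+10)/497⌉ = ⌈13270/497⌉ − ⌈12930/497⌉ = 27 − 27 = 0
n=39: ⌈(40·340+10)/497⌉ − ⌈(39·340+10)/497⌉ = ⌈13610/497⌉ − ⌈13270/497⌉ = 28 − 27 = 1
n=40: ⌈(41·340+10)/497⌉ − ⌈(40·340+10)/497⌉ = ⌈13950/497⌉ − ⌈13610/497⌉ = 29 − 28 = 1
n=41: ⌈(42·340+10)/497⌉ − ⌈(41·340+10)/497⌉ = ⌈14290/497⌉ − ⌈13950/497⌉ = 29 − 29 = 0
n=42: ⌈(43·340+10)/497⌉ − ⌈(42·340+10)/497⌉ = ⌈14630/497⌉ − ⌈14290/497⌉ = 30 − 29 = 1
n=43: ⌈(44·340+10)/497⌉ − ⌈(43·340+10)/497⌉ = ⌈14970/497⌉ − ⌈14630/497⌉ = 31 − 30 = 1
n=44: ⌈(45·340+10)/497⌉ − ⌈(44·340+10)/497⌉ = ⌈15310/497⌉ − ⌈14970/497⌉ = 31 − 31 = 0
n=45: ⌈(46·340+10)/497⌉ − ⌈(45·340+10)/497⌉ = ⌈15650/497⌉ − ⌈15310/497⌉ = 32 − 31 = 1
n=46: ⌈(47·340+10)/497⌉ − ⌈(46·340+10)/497⌉ = ⌈15990/497⌉ − ⌈15650/497⌉ = 33 − 32 = 1
n=47: ⌈(48·340+10)/497⌉ − ⌈(47·340+10)/497⌉ = ⌈16330/497⌉ − ⌈15990/497⌉ = 33 − 33 = 0
n=48: ⌈(49·340+10)/497⌉ − ⌈(48·340+10)/497⌉ = ⌈16670/497⌉ − ⌈16330/497⌉ = 34 − 33 = 1
n=49: ⌈(50·340+10)/497⌉ − ⌈(49·340+10)/497⌉ = ⌈17010/497⌉ − ⌈16670/497⌉ = 35 − 34 = 1
n=50: ⌈(51·340+10)/497⌉ − ⌈(50·340+10)/497⌉ = ⌈17350/497⌉ − ⌈17010/497⌉ = 35 − 35 = 0
n=51: ⌈(52·340+10)/497⌉ − ⌈(51·340+10)/497⌉ = ⌈17690/497⌉ − ⌈17350/497⌉ = 36 − 35 = 1
n=52: ⌈(53·340+10)/497⌉ − ⌈(52·340+10)/497⌉ = ⌈18030/497⌉ − ⌈17690/497⌉ = 37 − 36 = 1
n=53: ⌈(54·340+10)/497⌉ − ⌈(53·340+10)/497⌉ = ⌈18370/497⌉ − ⌈18030/497⌉ = 37 − 37 = 0
n=54: ⌈(55·340+10)/497⌉ − ⌈(54·340+10)/497⌉ = ⌈18710/497⌉ − ⌈18370/497⌉ = 38 − 37 = 1

0110110110110110111011011011011011011101101101101101101


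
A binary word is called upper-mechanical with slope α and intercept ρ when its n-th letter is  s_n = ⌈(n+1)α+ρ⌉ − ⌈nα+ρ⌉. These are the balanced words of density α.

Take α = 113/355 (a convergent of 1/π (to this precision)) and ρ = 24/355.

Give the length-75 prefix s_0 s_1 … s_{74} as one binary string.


001000100100100100100100100010010010010010010010001001001001001001001000100

n=0: ⌈(1·113+24)/355⌉ − ⌈(0·113+24)/355⌉ = ⌈137/355⌉ − ⌈24/355⌉ = 1 − 1 = 0
n=1: ⌈(2·113+24)/355⌉ − ⌈(1·113+24)/355⌉ = ⌈250/355⌉ − ⌈137/355⌉ = 1 − 1 = 0
n=2: ⌈(3·113+24)/355⌉ − ⌈(2·113+24)/355⌉ = ⌈363/355⌉ − ⌈250/355⌉ = 2 − 1 = 1
n=3: ⌈(4·113+24)/355⌉ − ⌈(3·113+24)/355⌉ = ⌈476/355⌉ − ⌈363/355⌉ = 2 − 2 = 0
n=4: ⌈(5·113+24)/355⌉ − ⌈(4·113+24)/355⌉ = ⌈589/355⌉ − ⌈476/355⌉ = 2 − 2 = 0
n=5: ⌈(6·113+24)/355⌉ − ⌈(5·113+24)/355⌉ = ⌈702/355⌉ − ⌈589/355⌉ = 2 − 2 = 0
n=6: ⌈(7·113+24)/355⌉ − ⌈(6·113+24)/355⌉ = ⌈815/355⌉ − ⌈702/355⌉ = 3 − 2 = 1
n=7: ⌈(8·113+24)/355⌉ − ⌈(7·113+24)/355⌉ = ⌈928/355⌉ − ⌈815/355⌉ = 3 − 3 = 0
n=8: ⌈(9·113+24)/355⌉ − ⌈(8·113+24)/355⌉ = ⌈1041/355⌉ − ⌈928/355⌉ = 3 − 3 = 0
n=9: ⌈(10·113+24)/355⌉ − ⌈(9·113+24)/355⌉ = ⌈1154/355⌉ − ⌈1041/355⌉ = 4 − 3 = 1
n=10: ⌈(11·113+24)/355⌉ − ⌈(10·113+24)/355⌉ = ⌈1267/355⌉ − ⌈1154/355⌉ = 4 − 4 = 0
n=11: ⌈(12·113+24)/355⌉ − ⌈(11·113+24)/355⌉ = ⌈1380/355⌉ − ⌈1267/355⌉ = 4 − 4 = 0
n=12: ⌈(13·113+24)/355⌉ − ⌈(12·113+24)/355⌉ = ⌈1493/355⌉ − ⌈1380/355⌉ = 5 − 4 = 1
n=13: ⌈(14·113+24)/355⌉ − ⌈(13·113+24)/355⌉ = ⌈1606/355⌉ − ⌈1493/355⌉ = 5 − 5 = 0
n=14: ⌈(15·113+24)/355⌉ − ⌈(14·113+24)/355⌉ = ⌈1719/355⌉ − ⌈1606/355⌉ = 5 − 5 = 0
n=15: ⌈(16·113+24)/355⌉ − ⌈(15·113+24)/355⌉ = ⌈1832/355⌉ − ⌈1719/355⌉ = 6 − 5 = 1
n=16: ⌈(17·113+24)/355⌉ − ⌈(16·113+24)/355⌉ = ⌈1945/355⌉ − ⌈1832/355⌉ = 6 − 6 = 0
n=17: ⌈(18·113+24)/355⌉ − ⌈(17·113+24)/355⌉ = ⌈2058/355⌉ − ⌈1945/355⌉ = 6 − 6 = 0
n=18: ⌈(19·113+24)/355⌉ − ⌈(18·113+24)/355⌉ = ⌈2171/355⌉ − ⌈2058/355⌉ = 7 − 6 = 1
n=19: ⌈(20·113+24)/355⌉ − ⌈(19·113+24)/355⌉ = ⌈2284/355⌉ − ⌈2171/355⌉ = 7 − 7 = 0
n=20: ⌈(21·113+24)/355⌉ − ⌈(20·113+24)/355⌉ = ⌈2397/355⌉ − ⌈2284/355⌉ = 7 − 7 = 0
n=21: ⌈(22·113+24)/355⌉ − ⌈(21·113+24)/355⌉ = ⌈2510/355⌉ − ⌈2397/355⌉ = 8 − 7 = 1
n=22: ⌈(23·113+24)/355⌉ − ⌈(22·113+24)/355⌉ = ⌈2623/355⌉ − ⌈2510/355⌉ = 8 − 8 = 0
n=23: ⌈(24·113+24)/355⌉ − ⌈(23·113+24)/355⌉ = ⌈2736/355⌉ − ⌈2623/355⌉ = 8 − 8 = 0
n=24: ⌈(25·113+24)/355⌉ − ⌈(24·113+24)/355⌉ = ⌈2849/355⌉ − ⌈2736/355⌉ = 9 − 8 = 1
n=25: ⌈(26·113+24)/355⌉ − ⌈(25·113+24)/355⌉ = ⌈2962/355⌉ − ⌈2849/355⌉ = 9 − 9 = 0
n=26: ⌈(27·113+24)/355⌉ − ⌈(26·113+24)/355⌉ = ⌈3075/355⌉ − ⌈2962/355⌉ = 9 − 9 = 0
n=27: ⌈(28·113+24)/355⌉ − ⌈(27·113+24)/355⌉ = ⌈3188/355⌉ − ⌈3075/355⌉ = 9 − 9 = 0
n=28: ⌈(29·113+24)/355⌉ − ⌈(28·113+24)/355⌉ = ⌈3301/355⌉ − ⌈3188/355⌉ = 10 − 9 = 1
n=29: ⌈(30·113+24)/355⌉ − ⌈(29·113+24)/355⌉ = ⌈3414/355⌉ − ⌈3301/355⌉ = 10 − 10 = 0
n=30: ⌈(31·113+24)/355⌉ − ⌈(30·113+24)/355⌉ = ⌈3527/355⌉ − ⌈3414/355⌉ = 10 − 10 = 0
n=31: ⌈(32·113+24)/355⌉ − ⌈(31·113+24)/355⌉ = ⌈3640/355⌉ − ⌈3527/355⌉ = 11 − 10 = 1
n=32: ⌈(33·113+24)/355⌉ − ⌈(32·113+24)/355⌉ = ⌈3753/355⌉ − ⌈3640/355⌉ = 11 − 11 = 0
n=33: ⌈(34·113+24)/355⌉ − ⌈(33·113+24)/355⌉ = ⌈3866/355⌉ − ⌈3753/355⌉ = 11 − 11 = 0
n=34: ⌈(35·113+24)/355⌉ − ⌈(34·113+24)/355⌉ = ⌈3979/355⌉ − ⌈3866/355⌉ = 12 − 11 = 1
n=35: ⌈(36·113+24)/355⌉ − ⌈(35·113+24)/355⌉ = ⌈4092/355⌉ − ⌈3979/355⌉ = 12 − 12 = 0
n=36: ⌈(37·113+24)/355⌉ − ⌈(36·113+24)/355⌉ = ⌈4205/355⌉ − ⌈4092/355⌉ = 12 − 12 = 0
n=37: ⌈(38·113+24)/355⌉ − ⌈(37·113+24)/355⌉ = ⌈4318/355⌉ − ⌈4205/355⌉ = 13 − 12 = 1
n=38: ⌈(39·113+24)/355⌉ − ⌈(38·113+24)/355⌉ = ⌈4431/355⌉ − ⌈4318/355⌉ = 13 − 13 = 0
n=39: ⌈(40·113+24)/355⌉ − ⌈(39·113+24)/355⌉ = ⌈4544/355⌉ − ⌈4431/355⌉ = 13 − 13 = 0
n=40: ⌈(41·113+24)/355⌉ − ⌈(40·113+24)/355⌉ = ⌈4657/355⌉ − ⌈4544/355⌉ = 14 − 13 = 1
n=41: ⌈(42·113+24)/355⌉ − ⌈(41·113+24)/355⌉ = ⌈4770/355⌉ − ⌈4657/355⌉ = 14 − 14 = 0
n=42: ⌈(43·113+24)/355⌉ − ⌈(42·113+24)/355⌉ = ⌈4883/355⌉ − ⌈4770/355⌉ = 14 − 14 = 0
n=43: ⌈(44·113+24)/355⌉ − ⌈(43·113+24)/355⌉ = ⌈4996/355⌉ − ⌈4883/355⌉ = 15 − 14 = 1
n=44: ⌈(45·113+24)/355⌉ − ⌈(44·113+24)/355⌉ = ⌈5109/355⌉ − ⌈4996/355⌉ = 15 − 15 = 0
n=45: ⌈(46·113+24)/355⌉ − ⌈(45·113+24)/355⌉ = ⌈5222/355⌉ − ⌈5109/355⌉ = 15 − 15 = 0
n=46: ⌈(47·113+24)/355⌉ − ⌈(46·113+24)/355⌉ = ⌈5335/355⌉ − ⌈5222/355⌉ = 16 − 15 = 1
n=47: ⌈(48·113+24)/355⌉ − ⌈(47·113+24)/355⌉ = ⌈5448/355⌉ − ⌈5335/355⌉ = 16 − 16 = 0
n=48: ⌈(49·113+24)/355⌉ − ⌈(48·113+24)/355⌉ = ⌈5561/355⌉ − ⌈5448/355⌉ = 16 − 16 = 0
n=49: ⌈(50·113+24)/355⌉ − ⌈(49·113+24)/355⌉ = ⌈5674/355⌉ − ⌈5561/355⌉ = 16 − 16 = 0
n=50: ⌈(51·113+24)/355⌉ − ⌈(50·113+24)/355⌉ = ⌈5787/355⌉ − ⌈5674/355⌉ = 17 − 16 = 1
n=51: ⌈(52·113+24)/355⌉ − ⌈(51·113+24)/355⌉ = ⌈5900/355⌉ − ⌈5787/355⌉ = 17 − 17 = 0
n=52: ⌈(53·113+24)/355⌉ − ⌈(52·113+24)/355⌉ = ⌈6013/355⌉ − ⌈5900/355⌉ = 17 − 17 = 0
n=53: ⌈(54·113+24)/355⌉ − ⌈(53·113+24)/355⌉ = ⌈6126/355⌉ − ⌈6013/355⌉ = 18 − 17 = 1
n=54: ⌈(55·113+24)/355⌉ − ⌈(54·113+24)/355⌉ = ⌈6239/355⌉ − ⌈6126/355⌉ = 18 − 18 = 0
n=55: ⌈(56·113+24)/355⌉ − ⌈(55·113+24)/355⌉ = ⌈6352/355⌉ − ⌈6239/355⌉ = 18 − 18 = 0
n=56: ⌈(57·113+24)/355⌉ − ⌈(56·113+24)/355⌉ = ⌈6465/355⌉ − ⌈6352/355⌉ = 19 − 18 = 1
n=57: ⌈(58·113+24)/355⌉ − ⌈(57·113+24)/355⌉ = ⌈6578/355⌉ − ⌈6465/355⌉ = 19 − 19 = 0
n=58: ⌈(59·113+24)/355⌉ − ⌈(58·113+24)/355⌉ = ⌈6691/355⌉ − ⌈6578/355⌉ = 19 − 19 = 0
n=59: ⌈(60·113+24)/355⌉ − ⌈(59·113+24)/355⌉ = ⌈6804/355⌉ − ⌈6691/355⌉ = 20 − 19 = 1
n=60: ⌈(61·113+24)/355⌉ − ⌈(60·113+24)/355⌉ = ⌈6917/355⌉ − ⌈6804/355⌉ = 20 − 20 = 0
n=61: ⌈(62·113+24)/355⌉ − ⌈(61·113+24)/355⌉ = ⌈7030/355⌉ − ⌈6917/355⌉ = 20 − 20 = 0
n=62: ⌈(63·113+24)/355⌉ − ⌈(62·113+24)/355⌉ = ⌈7143/355⌉ − ⌈7030/355⌉ = 21 − 20 = 1
n=63: ⌈(64·113+24)/355⌉ − ⌈(63·113+24)/355⌉ = ⌈7256/355⌉ − ⌈7143/355⌉ = 21 − 21 = 0
n=64: ⌈(65·113+24)/355⌉ − ⌈(64·113+24)/355⌉ = ⌈7369/355⌉ − ⌈7256/355⌉ = 21 − 21 = 0
n=65: ⌈(66·113+24)/355⌉ − ⌈(65·113+24)/355⌉ = ⌈7482/355⌉ − ⌈7369/355⌉ = 22 − 21 = 1
n=66: ⌈(67·113+24)/355⌉ − ⌈(66·113+24)/355⌉ = ⌈7595/355⌉ − ⌈7482/355⌉ = 22 − 22 = 0
n=67: ⌈(68·113+24)/355⌉ − ⌈(67·113+24)/355⌉ = ⌈7708/355⌉ − ⌈7595/355⌉ = 22 − 22 = 0
n=68: ⌈(69·113+24)/355⌉ − ⌈(68·113+24)/355⌉ = ⌈7821/355⌉ − ⌈7708/355⌉ = 23 − 22 = 1
n=69: ⌈(70·113+24)/355⌉ − ⌈(69·113+24)/355⌉ = ⌈7934/355⌉ − ⌈7821/355⌉ = 23 − 23 = 0
n=70: ⌈(71·113+24)/355⌉ − ⌈(70·113+24)/355⌉ = ⌈8047/355⌉ − ⌈7934/355⌉ = 23 − 23 = 0
n=71: ⌈(72·113+24)/355⌉ − ⌈(71·113+24)/355⌉ = ⌈8160/355⌉ − ⌈8047/355⌉ = 23 − 23 = 0
n=72: ⌈(73·113+24)/355⌉ − ⌈(72·113+24)/355⌉ = ⌈8273/355⌉ − ⌈8160/355⌉ = 24 − 23 = 1
n=73: ⌈(74·113+24)/355⌉ − ⌈(73·113+24)/355⌉ = ⌈8386/355⌉ − ⌈8273/355⌉ = 24 − 24 = 0
n=74: ⌈(75·113+24)/355⌉ − ⌈(74·113+24)/355⌉ = ⌈8499/355⌉ − ⌈8386/355⌉ = 24 − 24 = 0


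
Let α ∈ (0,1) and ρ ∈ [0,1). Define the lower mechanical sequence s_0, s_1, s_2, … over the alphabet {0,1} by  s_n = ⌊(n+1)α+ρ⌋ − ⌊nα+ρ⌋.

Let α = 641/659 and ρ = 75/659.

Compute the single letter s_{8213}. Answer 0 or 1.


(n+1)α + ρ = (8214·641 + 75) / 659 = 5265249/659
nα + ρ     = (8213·641 + 75) / 659 = 5264608/659
⌊5265249/659⌋ = 7989,  ⌊5264608/659⌋ = 7988
s_{8213} = 7989 − 7988 = 1

1


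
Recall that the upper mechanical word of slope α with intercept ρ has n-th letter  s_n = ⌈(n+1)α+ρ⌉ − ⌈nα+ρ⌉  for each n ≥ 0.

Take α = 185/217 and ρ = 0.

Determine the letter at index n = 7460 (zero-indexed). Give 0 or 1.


1

(n+1)α + ρ = (7461·185) / 217 = 1380285/217
nα + ρ     = (7460·185) / 217 = 1380100/217
⌈1380285/217⌉ = 6361,  ⌈1380100/217⌉ = 6360
s_{7460} = 6361 − 6360 = 1


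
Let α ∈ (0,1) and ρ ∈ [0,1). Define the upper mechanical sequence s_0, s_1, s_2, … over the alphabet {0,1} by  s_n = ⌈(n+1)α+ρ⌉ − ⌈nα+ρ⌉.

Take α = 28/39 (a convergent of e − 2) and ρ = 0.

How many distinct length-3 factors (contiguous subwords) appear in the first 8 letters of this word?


t_n = ⌈(n·28)/39⌉ for n = 0 … 8:
  n=0…8: ⌈0/39⌉=0 ⌈28/39⌉=1 ⌈56/39⌉=2 ⌈84/39⌉=3 ⌈112/39⌉=3 ⌈140/39⌉=4 ⌈168/39⌉=5 ⌈196/39⌉=6 ⌈224/39⌉=6
s_n = t_(n+1) − t_n for n = 0 … 7 gives
prefix = 11101110
slide a length-3 window over [0..2] … [5..7] (6 windows); first occurrence of each distinct factor:
  [  0..  2] 111
  [  1..  3] 110
  [  2..  4] 101
  [  3..  5] 011
  (the other 2 windows repeat one of these)
distinct factors: {011, 101, 110, 111}
count = 4  (Sturmian bound for length 3 is 4)

4


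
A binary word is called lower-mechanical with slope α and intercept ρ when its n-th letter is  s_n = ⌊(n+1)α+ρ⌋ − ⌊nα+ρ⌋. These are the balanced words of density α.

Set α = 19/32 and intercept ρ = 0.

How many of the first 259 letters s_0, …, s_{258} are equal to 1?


153

#1s = Σ_{n=0}^{258} s_n = Σ_{n=0}^{258} (⌊(n+1)α+ρ⌋ − ⌊nα+ρ⌋)
the sum telescopes: every ⌊nα+ρ⌋ with 0 < n < 259 appears once with + and once with −, leaving ⌊259α+ρ⌋ − ⌊0·α+ρ⌋
259α + ρ = (259·19) / 32 = 4921/32
ρ = 0/32
⌊4921/32⌋ = 153,  ⌊0/32⌋ = 0
#1s = 153 − 0 = 153


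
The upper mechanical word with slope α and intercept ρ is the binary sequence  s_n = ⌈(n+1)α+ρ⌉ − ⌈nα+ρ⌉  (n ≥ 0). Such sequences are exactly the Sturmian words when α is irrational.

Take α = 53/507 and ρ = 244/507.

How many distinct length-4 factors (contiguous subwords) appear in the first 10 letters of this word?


t_n = ⌈(n·53+244)/507⌉ for n = 0 … 10:
  n=0…9: ⌈244/507⌉=1 ⌈297/507⌉=1 ⌈350/507⌉=1 ⌈403/507⌉=1 ⌈456/507⌉=1 ⌈509/507⌉=2 ⌈562/507⌉=2 ⌈615/507⌉=2 ⌈668/507⌉=2 ⌈721/507⌉=2
  n=10: ⌈774/507⌉=2
s_n = t_(n+1) − t_n for n = 0 … 9 gives
prefix = 0000100000
slide a length-4 window over [0..3] … [6..9] (7 windows); first occurrence of each distinct factor:
  [  0..  3] 0000
  [  1..  4] 0001
  [  2..  5] 0010
  [  3..  6] 0100
  [  4..  7] 1000
  (the other 2 windows repeat one of these)
distinct factors: {0000, 0001, 0010, 0100, 1000}
count = 5  (Sturmian bound for length 4 is 5)

5


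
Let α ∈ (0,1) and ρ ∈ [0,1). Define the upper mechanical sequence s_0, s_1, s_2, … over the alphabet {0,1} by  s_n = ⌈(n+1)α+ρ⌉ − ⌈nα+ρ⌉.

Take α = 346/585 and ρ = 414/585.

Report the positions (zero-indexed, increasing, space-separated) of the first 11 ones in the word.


0 2 3 5 7 8 10 12 14 15 17

n=0: ⌈760/585⌉−⌈414/585⌉ = 2−1 = 1  ← one
n=1: ⌈1106/585⌉−⌈760/585⌉ = 2−2 = 0
n=2: ⌈1452/585⌉−⌈1106/585⌉ = 3−2 = 1  ← one
n=3: ⌈1798/585⌉−⌈1452/585⌉ = 4−3 = 1  ← one
n=4: ⌈2144/585⌉−⌈1798/585⌉ = 4−4 = 0
n=5: ⌈2490/585⌉−⌈2144/585⌉ = 5−4 = 1  ← one
n=6: ⌈2836/585⌉−⌈2490/585⌉ = 5−5 = 0
n=7: ⌈3182/585⌉−⌈2836/585⌉ = 6−5 = 1  ← one
n=8: ⌈3528/585⌉−⌈3182/585⌉ = 7−6 = 1  ← one
n=9: ⌈3874/585⌉−⌈3528/585⌉ = 7−7 = 0
n=10: ⌈4220/585⌉−⌈3874/585⌉ = 8−7 = 1  ← one
n=11: ⌈4566/585⌉−⌈4220/585⌉ = 8−8 = 0
n=12: ⌈4912/585⌉−⌈4566/585⌉ = 9−8 = 1  ← one
n=13: ⌈5258/585⌉−⌈4912/585⌉ = 9−9 = 0
n=14: ⌈5604/585⌉−⌈5258/585⌉ = 10−9 = 1  ← one
n=15: ⌈5950/585⌉−⌈5604/585⌉ = 11−10 = 1  ← one
n=16: ⌈6296/585⌉−⌈5950/585⌉ = 11−11 = 0
n=17: ⌈6642/585⌉−⌈6296/585⌉ = 12−11 = 1  ← one
positions of the first 11 ones: 0 2 3 5 7 8 10 12 14 15 17


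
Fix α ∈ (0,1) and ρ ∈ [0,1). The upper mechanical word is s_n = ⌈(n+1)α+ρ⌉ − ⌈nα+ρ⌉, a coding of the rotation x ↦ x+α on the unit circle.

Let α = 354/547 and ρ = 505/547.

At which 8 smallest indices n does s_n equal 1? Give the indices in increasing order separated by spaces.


n=0: ⌈859/547⌉−⌈505/547⌉ = 2−1 = 1  ← one
n=1: ⌈1213/547⌉−⌈859/547⌉ = 3−2 = 1  ← one
n=2: ⌈1567/547⌉−⌈1213/547⌉ = 3−3 = 0
n=3: ⌈1921/547⌉−⌈1567/547⌉ = 4−3 = 1  ← one
n=4: ⌈2275/547⌉−⌈1921/547⌉ = 5−4 = 1  ← one
n=5: ⌈2629/547⌉−⌈2275/547⌉ = 5−5 = 0
n=6: ⌈2983/547⌉−⌈2629/547⌉ = 6−5 = 1  ← one
n=7: ⌈3337/547⌉−⌈2983/547⌉ = 7−6 = 1  ← one
n=8: ⌈3691/547⌉−⌈3337/547⌉ = 7−7 = 0
n=9: ⌈4045/547⌉−⌈3691/547⌉ = 8−7 = 1  ← one
n=10: ⌈4399/547⌉−⌈4045/547⌉ = 9−8 = 1  ← one
positions of the first 8 ones: 0 1 3 4 6 7 9 10

0 1 3 4 6 7 9 10


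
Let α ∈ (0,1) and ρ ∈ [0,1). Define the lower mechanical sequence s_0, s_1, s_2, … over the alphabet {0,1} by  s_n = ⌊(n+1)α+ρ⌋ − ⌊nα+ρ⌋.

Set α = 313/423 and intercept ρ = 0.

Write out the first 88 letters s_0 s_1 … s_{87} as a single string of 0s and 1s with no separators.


n=0: ⌊(1·313)/423⌋ − ⌊(0·313)/423⌋ = ⌊313/423⌋ − ⌊0/423⌋ = 0 − 0 = 0
n=1: ⌊(2·313)/423⌋ − ⌊(1·313)/423⌋ = ⌊626/423⌋ − ⌊313/423⌋ = 1 − 0 = 1
n=2: ⌊(3·313)/423⌋ − ⌊(2·313)/423⌋ = ⌊939/423⌋ − ⌊626/423⌋ = 2 − 1 = 1
n=3: ⌊(4·313)/423⌋ − ⌊(3·313)/423⌋ = ⌊1252/423⌋ − ⌊939/423⌋ = 2 − 2 = 0
n=4: ⌊(5·313)/423⌋ − ⌊(4·313)/423⌋ = ⌊1565/423⌋ − ⌊1252/423⌋ = 3 − 2 = 1
n=5: ⌊(6·313)/423⌋ − ⌊(5·313)/423⌋ = ⌊1878/423⌋ − ⌊1565/423⌋ = 4 − 3 = 1
n=6: ⌊(7·313)/423⌋ − ⌊(6·313)/423⌋ = ⌊2191/423⌋ − ⌊1878/423⌋ = 5 − 4 = 1
n=7: ⌊(8·313)/423⌋ − ⌊(7·313)/423⌋ = ⌊2504/423⌋ − ⌊2191/423⌋ = 5 − 5 = 0
n=8: ⌊(9·313)/423⌋ − ⌊(8·313)/423⌋ = ⌊2817/423⌋ − ⌊2504/423⌋ = 6 − 5 = 1
n=9: ⌊(10·313)/423⌋ − ⌊(9·313)/423⌋ = ⌊3130/423⌋ − ⌊2817/423⌋ = 7 − 6 = 1
n=10: ⌊(11·313)/423⌋ − ⌊(10·313)/423⌋ = ⌊3443/423⌋ − ⌊3130/423⌋ = 8 − 7 = 1
n=11: ⌊(12·313)/423⌋ − ⌊(11·313)/423⌋ = ⌊3756/423⌋ − ⌊3443/423⌋ = 8 − 8 = 0
n=12: ⌊(13·313)/423⌋ − ⌊(12·313)/423⌋ = ⌊4069/423⌋ − ⌊3756/423⌋ = 9 − 8 = 1
n=13: ⌊(14·313)/423⌋ − ⌊(13·313)/423⌋ = ⌊4382/423⌋ − ⌊4069/423⌋ = 10 − 9 = 1
n=14: ⌊(15·313)/423⌋ − ⌊(14·313)/423⌋ = ⌊4695/423⌋ − ⌊4382/423⌋ = 11 − 10 = 1
n=15: ⌊(16·313)/423⌋ − ⌊(15·313)/423⌋ = ⌊5008/423⌋ − ⌊4695/423⌋ = 11 − 11 = 0
n=16: ⌊(17·313)/423⌋ − ⌊(16·313)/423⌋ = ⌊5321/423⌋ − ⌊5008/423⌋ = 12 − 11 = 1
n=17: ⌊(18·313)/423⌋ − ⌊(17·313)/423⌋ = ⌊5634/423⌋ − ⌊5321/423⌋ = 13 − 12 = 1
n=18: ⌊(19·313)/423⌋ − ⌊(18·313)/423⌋ = ⌊5947/423⌋ − ⌊5634/423⌋ = 14 − 13 = 1
n=19: ⌊(20·313)/423⌋ − ⌊(19·313)/423⌋ = ⌊6260/423⌋ − ⌊5947/423⌋ = 14 − 14 = 0
n=20: ⌊(21·313)/423⌋ − ⌊(20·313)/423⌋ = ⌊6573/423⌋ − ⌊6260/423⌋ = 15 − 14 = 1
n=21: ⌊(22·313)/423⌋ − ⌊(21·313)/423⌋ = ⌊6886/423⌋ − ⌊6573/423⌋ = 16 − 15 = 1
n=22: ⌊(23·313)/423⌋ − ⌊(22·313)/423⌋ = ⌊7199/423⌋ − ⌊6886/423⌋ = 17 − 16 = 1
n=23: ⌊(24·313)/423⌋ − ⌊(23·313)/423⌋ = ⌊7512/423⌋ − ⌊7199/423⌋ = 17 − 17 = 0
n=24: ⌊(25·313)/423⌋ − ⌊(24·313)/423⌋ = ⌊7825/423⌋ − ⌊7512/423⌋ = 18 − 17 = 1
n=25: ⌊(26·313)/423⌋ − ⌊(25·313)/423⌋ = ⌊8138/423⌋ − ⌊7825/423⌋ = 19 − 18 = 1
n=26: ⌊(27·313)/423⌋ − ⌊(26·313)/423⌋ = ⌊8451/423⌋ − ⌊8138/423⌋ = 19 − 19 = 0
n=27: ⌊(28·313)/423⌋ − ⌊(27·313)/423⌋ = ⌊8764/423⌋ − ⌊8451/423⌋ = 20 − 19 = 1
n=28: ⌊(29·313)/423⌋ − ⌊(28·313)/423⌋ = ⌊9077/423⌋ − ⌊8764/423⌋ = 21 − 20 = 1
n=29: ⌊(30·313)/423⌋ − ⌊(29·313)/423⌋ = ⌊9390/423⌋ − ⌊9077/423⌋ = 22 − 21 = 1
n=30: ⌊(31·313)/423⌋ − ⌊(30·313)/423⌋ = ⌊9703/423⌋ − ⌊9390/423⌋ = 22 − 22 = 0
n=31: ⌊(32·313)/423⌋ − ⌊(31·313)/423⌋ = ⌊10016/423⌋ − ⌊9703/423⌋ = 23 − 22 = 1
n=32: ⌊(33·313)/423⌋ − ⌊(32·313)/423⌋ = ⌊10329/423⌋ − ⌊10016/423⌋ = 24 − 23 = 1
n=33: ⌊(34·313)/423⌋ − ⌊(33·313)/423⌋ = ⌊10642/423⌋ − ⌊10329/423⌋ = 25 − 24 = 1
n=34: ⌊(35·313)/423⌋ − ⌊(34·313)/423⌋ = ⌊10955/423⌋ − ⌊10642/423⌋ = 25 − 25 = 0
n=35: ⌊(36·313)/423⌋ − ⌊(35·313)/423⌋ = ⌊11268/423⌋ − ⌊10955/423⌋ = 26 − 25 = 1
n=36: ⌊(37·313)/423⌋ − ⌊(36·313)/423⌋ = ⌊11581/423⌋ − ⌊11268/423⌋ = 27 − 26 = 1
n=37: ⌊(38·313)/423⌋ − ⌊(37·313)/423⌋ = ⌊11894/423⌋ − ⌊11581/423⌋ = 28 − 27 = 1
n=38: ⌊(39·313)/423⌋ − ⌊(38·313)/423⌋ = ⌊12207/423⌋ − ⌊11894/423⌋ = 28 − 28 = 0
n=39: ⌊(40·313)/423⌋ − ⌊(39·313)/423⌋ = ⌊12520/423⌋ − ⌊12207/423⌋ = 29 − 28 = 1
n=40: ⌊(41·313)/423⌋ − ⌊(40·313)/423⌋ = ⌊12833/423⌋ − ⌊12520/423⌋ = 30 − 29 = 1
n=41: ⌊(42·313)/423⌋ − ⌊(41·313)/423⌋ = ⌊13146/423⌋ − ⌊12833/423⌋ = 31 − 30 = 1
n=42: ⌊(43·313)/423⌋ − ⌊(42·313)/423⌋ = ⌊13459/423⌋ − ⌊13146/423⌋ = 31 − 31 = 0
n=43: ⌊(44·313)/423⌋ − ⌊(43·313)/423⌋ = ⌊13772/423⌋ − ⌊13459/423⌋ = 32 − 31 = 1
n=44: ⌊(45·313)/423⌋ − ⌊(44·313)/423⌋ = ⌊14085/423⌋ − ⌊13772/423⌋ = 33 − 32 = 1
n=45: ⌊(46·313)/423⌋ − ⌊(45·313)/423⌋ = ⌊14398/423⌋ − ⌊14085/423⌋ = 34 − 33 = 1
n=46: ⌊(47·313)/423⌋ − ⌊(46·313)/423⌋ = ⌊14711/423⌋ − ⌊14398/423⌋ = 34 − 34 = 0
n=47: ⌊(48·313)/423⌋ − ⌊(47·313)/423⌋ = ⌊15024/423⌋ − ⌊14711/423⌋ = 35 − 34 = 1
n=48: ⌊(49·313)/423⌋ − ⌊(48·313)/423⌋ = ⌊15337/423⌋ − ⌊15024/423⌋ = 36 − 35 = 1
n=49: ⌊(50·313)/423⌋ − ⌊(49·313)/423⌋ = ⌊15650/423⌋ − ⌊15337/423⌋ = 36 − 36 = 0
n=50: ⌊(51·313)/423⌋ − ⌊(50·313)/423⌋ = ⌊15963/423⌋ − ⌊15650/423⌋ = 37 − 36 = 1
n=51: ⌊(52·313)/423⌋ − ⌊(51·313)/423⌋ = ⌊16276/423⌋ − ⌊15963/423⌋ = 38 − 37 = 1
n=52: ⌊(53·313)/423⌋ − ⌊(52·313)/423⌋ = ⌊16589/423⌋ − ⌊16276/423⌋ = 39 − 38 = 1
n=53: ⌊(54·313)/423⌋ − ⌊(53·313)/423⌋ = ⌊16902/423⌋ − ⌊16589/423⌋ = 39 − 39 = 0
n=54: ⌊(55·313)/423⌋ − ⌊(54·313)/423⌋ = ⌊17215/423⌋ − ⌊16902/423⌋ = 40 − 39 = 1
n=55: ⌊(56·313)/423⌋ − ⌊(55·313)/423⌋ = ⌊17528/423⌋ − ⌊17215/423⌋ = 41 − 40 = 1
n=56: ⌊(57·313)/423⌋ − ⌊(56·313)/423⌋ = ⌊17841/423⌋ − ⌊17528/423⌋ = 42 − 41 = 1
n=57: ⌊(58·313)/423⌋ − ⌊(57·313)/423⌋ = ⌊18154/423⌋ − ⌊17841/423⌋ = 42 − 42 = 0
n=58: ⌊(59·313)/423⌋ − ⌊(58·313)/423⌋ = ⌊18467/423⌋ − ⌊18154/423⌋ = 43 − 42 = 1
n=59: ⌊(60·313)/423⌋ − ⌊(59·313)/423⌋ = ⌊18780/423⌋ − ⌊18467/423⌋ = 44 − 43 = 1
n=60: ⌊(61·313)/423⌋ − ⌊(60·313)/423⌋ = ⌊19093/423⌋ − ⌊18780/423⌋ = 45 − 44 = 1
n=61: ⌊(62·313)/423⌋ − ⌊(61·313)/423⌋ = ⌊19406/423⌋ − ⌊19093/423⌋ = 45 − 45 = 0
n=62: ⌊(63·313)/423⌋ − ⌊(62·313)/423⌋ = ⌊19719/423⌋ − ⌊19406/423⌋ = 46 − 45 = 1
n=63: ⌊(64·313)/423⌋ − ⌊(63·313)/423⌋ = ⌊20032/423⌋ − ⌊19719/423⌋ = 47 − 46 = 1
n=64: ⌊(65·313)/423⌋ − ⌊(64·313)/423⌋ = ⌊20345/423⌋ − ⌊20032/423⌋ = 48 − 47 = 1
n=65: ⌊(66·313)/423⌋ − ⌊(65·313)/423⌋ = ⌊20658/423⌋ − ⌊20345/423⌋ = 48 − 48 = 0
n=66: ⌊(67·313)/423⌋ − ⌊(66·313)/423⌋ = ⌊20971/423⌋ − ⌊20658/423⌋ = 49 − 48 = 1
n=67: ⌊(68·313)/423⌋ − ⌊(67·313)/423⌋ = ⌊21284/423⌋ − ⌊20971/423⌋ = 50 − 49 = 1
n=68: ⌊(69·313)/423⌋ − ⌊(68·313)/423⌋ = ⌊21597/423⌋ − ⌊21284/423⌋ = 51 − 50 = 1
n=69: ⌊(70·313)/423⌋ − ⌊(69·313)/423⌋ = ⌊21910/423⌋ − ⌊21597/423⌋ = 51 − 51 = 0
n=70: ⌊(71·313)/423⌋ − ⌊(70·313)/423⌋ = ⌊22223/423⌋ − ⌊21910/423⌋ = 52 − 51 = 1
n=71: ⌊(72·313)/423⌋ − ⌊(71·313)/423⌋ = ⌊22536/423⌋ − ⌊22223/423⌋ = 53 − 52 = 1
n=72: ⌊(73·313)/423⌋ − ⌊(72·313)/423⌋ = ⌊22849/423⌋ − ⌊22536/423⌋ = 54 − 53 = 1
n=73: ⌊(74·313)/423⌋ − ⌊(73·313)/423⌋ = ⌊23162/423⌋ − ⌊22849/423⌋ = 54 − 54 = 0
n=74: ⌊(75·313)/423⌋ − ⌊(74·313)/423⌋ = ⌊23475/423⌋ − ⌊23162/423⌋ = 55 − 54 = 1
n=75: ⌊(76·313)/423⌋ − ⌊(75·313)/423⌋ = ⌊23788/423⌋ − ⌊23475/423⌋ = 56 − 55 = 1
n=76: ⌊(77·313)/423⌋ − ⌊(76·313)/423⌋ = ⌊24101/423⌋ − ⌊23788/423⌋ = 56 − 56 = 0
n=77: ⌊(78·313)/423⌋ − ⌊(77·313)/423⌋ = ⌊24414/423⌋ − ⌊24101/423⌋ = 57 − 56 = 1
n=78: ⌊(79·313)/423⌋ − ⌊(78·313)/423⌋ = ⌊24727/423⌋ − ⌊24414/423⌋ = 58 − 57 = 1
n=79: ⌊(80·313)/423⌋ − ⌊(79·313)/423⌋ = ⌊25040/423⌋ − ⌊24727/423⌋ = 59 − 58 = 1
n=80: ⌊(81·313)/423⌋ − ⌊(80·313)/423⌋ = ⌊25353/423⌋ − ⌊25040/423⌋ = 59 − 59 = 0
n=81: ⌊(82·313)/423⌋ − ⌊(81·313)/423⌋ = ⌊25666/423⌋ − ⌊25353/423⌋ = 60 − 59 = 1
n=82: ⌊(83·313)/423⌋ − ⌊(82·313)/423⌋ = ⌊25979/423⌋ − ⌊25666/423⌋ = 61 − 60 = 1
n=83: ⌊(84·313)/423⌋ − ⌊(83·313)/423⌋ = ⌊26292/423⌋ − ⌊25979/423⌋ = 62 − 61 = 1
n=84: ⌊(85·313)/423⌋ − ⌊(84·313)/423⌋ = ⌊26605/423⌋ − ⌊26292/423⌋ = 62 − 62 = 0
n=85: ⌊(86·313)/423⌋ − ⌊(85·313)/423⌋ = ⌊26918/423⌋ − ⌊26605/423⌋ = 63 − 62 = 1
n=86: ⌊(87·313)/423⌋ − ⌊(86·313)/423⌋ = ⌊27231/423⌋ − ⌊26918/423⌋ = 64 − 63 = 1
n=87: ⌊(88·313)/423⌋ − ⌊(87·313)/423⌋ = ⌊27544/423⌋ − ⌊27231/423⌋ = 65 − 64 = 1

0110111011101110111011101101110111011101110111011011101110111011101110111011011101110111
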